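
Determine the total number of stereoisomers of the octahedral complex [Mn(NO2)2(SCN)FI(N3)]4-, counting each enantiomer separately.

The six octahedral sites form three mutually perpendicular trans pairs.
Systematic enumeration (placing each ligand type in turn and discarding arrangements equivalent by rotation or reflection) gives 9 geometric isomers.
Of these, 6 lack any improper symmetry element and so occur as enantiomeric pairs, giving 9 + 6 = 15 stereoisomers in total.

15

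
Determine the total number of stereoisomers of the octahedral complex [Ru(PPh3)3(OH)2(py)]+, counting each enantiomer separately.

3

An octahedron has six vertices in three trans pairs; every non-trans pair is cis.
There are 3 geometric isomers: PPh3 mer, OH trans; PPh3 fac, OH cis; PPh3 mer, OH cis.
Each arrangement has an internal mirror plane or centre of symmetry, so none is chiral.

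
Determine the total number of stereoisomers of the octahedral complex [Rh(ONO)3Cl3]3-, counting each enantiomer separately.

2

Working through the distinct placements yields 2 geometric isomers: ONO mer; ONO fac.
Each arrangement has an internal mirror plane or centre of symmetry, so none is chiral.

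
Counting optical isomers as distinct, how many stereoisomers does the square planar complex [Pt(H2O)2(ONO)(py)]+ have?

In a square planar complex each vertex has one trans partner and two cis neighbours.
There are 2 geometric isomers: H2O cis; H2O trans.
Each arrangement has an internal mirror plane or centre of symmetry, so none is chiral.

2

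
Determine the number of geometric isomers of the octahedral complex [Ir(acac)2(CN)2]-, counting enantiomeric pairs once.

In an octahedral complex each vertex has one trans partner and four cis neighbours.
Each acac is bidentate and must span two cis positions.
Working through the distinct placements yields 2 geometric isomers: CN trans; CN cis (chiral).

2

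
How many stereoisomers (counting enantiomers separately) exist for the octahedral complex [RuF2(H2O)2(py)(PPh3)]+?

An octahedron has six vertices in three trans pairs; every non-trans pair is cis.
There are 6 geometric isomers: F trans, H2O trans; F trans, H2O cis; F cis, H2O cis (3 arrangements, 2 chiral); F cis, H2O trans.
Of these, 2 lack any improper symmetry element and so occur as enantiomeric pairs, giving 6 + 2 = 8 stereoisomers in total.

8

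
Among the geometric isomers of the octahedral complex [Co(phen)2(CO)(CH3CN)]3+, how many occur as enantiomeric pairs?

The six octahedral sites form three mutually perpendicular trans pairs.
Each phen is bidentate and must span two cis positions.
There are 2 geometric isomers: CO and CH3CN mutually trans; CO and CH3CN mutually cis (chiral).
One of these lacks any improper symmetry element and so occurs as an enantiomeric pair, giving 2 + 1 = 3 stereoisomers in total.

1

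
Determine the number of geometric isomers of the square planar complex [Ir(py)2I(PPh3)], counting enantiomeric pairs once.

There are 2 geometric isomers: py cis; py trans.

2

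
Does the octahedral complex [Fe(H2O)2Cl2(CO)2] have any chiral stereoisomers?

There are 5 geometric isomers: H2O trans, Cl trans, CO trans; H2O cis, Cl cis, CO trans; H2O trans, Cl cis, CO cis; H2O cis, Cl cis, CO cis (chiral); H2O cis, Cl trans, CO cis.
One of these lacks any improper symmetry element and so occurs as an enantiomeric pair, giving 5 + 1 = 6 stereoisomers in total.

yes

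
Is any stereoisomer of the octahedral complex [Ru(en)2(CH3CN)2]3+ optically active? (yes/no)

Each en is bidentate and must span two cis positions.
Working through the distinct placements yields 2 geometric isomers: CH3CN trans; CH3CN cis (chiral).
One of these lacks any improper symmetry element and so occurs as an enantiomeric pair, giving 2 + 1 = 3 stereoisomers in total.

yes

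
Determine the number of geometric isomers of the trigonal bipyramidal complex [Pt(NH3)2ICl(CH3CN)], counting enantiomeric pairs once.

7

A trigonal bipyramid has two axial and three equatorial sites, which are chemically inequivalent.
Systematic enumeration (placing each ligand type in turn and discarding arrangements equivalent by rotation or reflection) gives 7 geometric isomers.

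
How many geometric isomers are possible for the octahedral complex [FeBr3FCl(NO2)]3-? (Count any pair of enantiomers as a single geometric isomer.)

4

In an octahedral complex each vertex has one trans partner and four cis neighbours.
There are 4 geometric isomers: Br mer (3 arrangements); Br fac (chiral).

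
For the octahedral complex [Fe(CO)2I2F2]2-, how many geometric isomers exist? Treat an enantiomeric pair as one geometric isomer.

5

In an octahedral complex each vertex has one trans partner and four cis neighbours.
The distinct arrangements are (5 in all): CO trans, I trans, F trans; CO trans, I cis, F cis; CO cis, I trans, F cis; CO cis, I cis, F cis (chiral); CO cis, I cis, F trans.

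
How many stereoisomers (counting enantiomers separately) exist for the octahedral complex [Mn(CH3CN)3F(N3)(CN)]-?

Systematic placement gives 4 geometric isomers: CH3CN mer (3 arrangements); CH3CN fac (chiral).
One of these lacks any improper symmetry element and so occurs as an enantiomeric pair, giving 4 + 1 = 5 stereoisomers in total.

5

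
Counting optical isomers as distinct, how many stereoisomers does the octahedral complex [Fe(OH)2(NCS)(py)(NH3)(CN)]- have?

15

In an octahedral complex each vertex has one trans partner and four cis neighbours.
Systematic enumeration (placing each ligand type in turn and discarding arrangements equivalent by rotation or reflection) gives 9 geometric isomers.
Of these, 6 lack any improper symmetry element and so occur as enantiomeric pairs, giving 9 + 6 = 15 stereoisomers in total.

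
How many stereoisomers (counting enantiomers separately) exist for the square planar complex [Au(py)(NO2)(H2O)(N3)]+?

3

Working through the distinct placements yields 3 geometric isomers: (H2O/NO2 trans, N3/py trans); (H2O/py trans, N3/NO2 trans); (H2O/N3 trans, NO2/py trans).
Each arrangement has an internal mirror plane or centre of symmetry, so none is chiral.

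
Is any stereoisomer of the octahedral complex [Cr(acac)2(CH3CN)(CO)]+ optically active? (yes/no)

The six octahedral sites form three mutually perpendicular trans pairs.
Each acac is bidentate and must span two cis positions.
The distinct arrangements are (2 in all): CH3CN and CO mutually trans; CH3CN and CO mutually cis (chiral).
One of these lacks any improper symmetry element and so occurs as an enantiomeric pair, giving 2 + 1 = 3 stereoisomers in total.

yes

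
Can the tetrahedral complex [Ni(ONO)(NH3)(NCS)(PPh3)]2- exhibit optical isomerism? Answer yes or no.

In a tetrahedral complex all four positions are equivalent and every pair of ligands is adjacent — there is no cis/trans distinction.
Only one geometric arrangement is possible; it has no improper symmetry element, so it exists as a pair of enantiomers (2 stereoisomers).

yes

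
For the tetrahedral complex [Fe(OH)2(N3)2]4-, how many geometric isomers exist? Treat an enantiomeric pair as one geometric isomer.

1

In a tetrahedral complex all four positions are equivalent and every pair of ligands is adjacent — there is no cis/trans distinction.
Only one geometric arrangement is possible.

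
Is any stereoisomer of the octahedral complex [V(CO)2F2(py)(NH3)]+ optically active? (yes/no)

yes

An octahedron has six vertices in three trans pairs; every non-trans pair is cis.
Working through the distinct placements yields 6 geometric isomers: CO trans, F trans; CO trans, F cis; CO cis, F cis (3 arrangements, 2 chiral); CO cis, F trans.
Of these, 2 lack any improper symmetry element and so occur as enantiomeric pairs, giving 6 + 2 = 8 stereoisomers in total.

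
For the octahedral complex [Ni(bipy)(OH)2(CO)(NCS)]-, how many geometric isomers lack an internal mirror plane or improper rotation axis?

An octahedron has six vertices in three trans pairs; every non-trans pair is cis.
Each bipy is bidentate and must span two cis positions.
Working through the distinct placements yields 4 geometric isomers: OH cis (3 arrangements, 2 chiral); OH trans.
Of these, 2 lack any improper symmetry element and so occur as enantiomeric pairs, giving 4 + 2 = 6 stereoisomers in total.

2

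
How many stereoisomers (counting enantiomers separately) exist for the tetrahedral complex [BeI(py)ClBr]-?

In a tetrahedral complex all four positions are equivalent and every pair of ligands is adjacent — there is no cis/trans distinction.
Only one geometric arrangement is possible; it has no improper symmetry element, so it exists as a pair of enantiomers (2 stereoisomers).

2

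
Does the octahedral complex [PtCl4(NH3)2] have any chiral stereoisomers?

no

The six octahedral sites form three mutually perpendicular trans pairs.
There are 2 geometric isomers: NH3 trans; NH3 cis.
Each arrangement has an internal mirror plane or centre of symmetry, so none is chiral.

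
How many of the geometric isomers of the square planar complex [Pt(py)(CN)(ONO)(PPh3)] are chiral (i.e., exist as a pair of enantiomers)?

Working through the distinct placements yields 3 geometric isomers: (CN/PPh3 trans, ONO/py trans); (CN/py trans, ONO/PPh3 trans); (CN/ONO trans, PPh3/py trans).
Each arrangement has an internal mirror plane or centre of symmetry, so none is chiral.

0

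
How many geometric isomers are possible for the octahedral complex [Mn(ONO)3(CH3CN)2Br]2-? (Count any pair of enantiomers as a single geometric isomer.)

An octahedron has six vertices in three trans pairs; every non-trans pair is cis.
Systematic placement gives 3 geometric isomers: ONO mer, CH3CN cis; ONO mer, CH3CN trans; ONO fac, CH3CN cis.

3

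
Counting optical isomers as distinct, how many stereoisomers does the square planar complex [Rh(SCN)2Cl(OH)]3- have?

A square has two trans pairs of vertices; adjacent vertices are cis.
Systematic placement gives 2 geometric isomers: SCN cis; SCN trans.
Each arrangement has an internal mirror plane or centre of symmetry, so none is chiral.

2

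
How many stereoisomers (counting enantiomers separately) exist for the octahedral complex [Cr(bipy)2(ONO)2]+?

In an octahedral complex each vertex has one trans partner and four cis neighbours.
Each bipy is bidentate and must span two cis positions.
Working through the distinct placements yields 2 geometric isomers: ONO trans; ONO cis (chiral).
One of these lacks any improper symmetry element and so occurs as an enantiomeric pair, giving 2 + 1 = 3 stereoisomers in total.

3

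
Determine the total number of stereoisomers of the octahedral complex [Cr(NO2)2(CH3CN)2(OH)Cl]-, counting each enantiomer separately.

8

The six octahedral sites form three mutually perpendicular trans pairs.
There are 6 geometric isomers: NO2 cis, CH3CN trans; NO2 trans, CH3CN trans; NO2 cis, CH3CN cis (3 arrangements, 2 chiral); NO2 trans, CH3CN cis.
Of these, 2 lack any improper symmetry element and so occur as enantiomeric pairs, giving 6 + 2 = 8 stereoisomers in total.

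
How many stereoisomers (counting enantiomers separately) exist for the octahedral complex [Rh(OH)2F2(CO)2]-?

The six octahedral sites form three mutually perpendicular trans pairs.
Systematic placement gives 5 geometric isomers: OH trans, F trans, CO trans; OH cis, F cis, CO trans; OH trans, F cis, CO cis; OH cis, F cis, CO cis (chiral); OH cis, F trans, CO cis.
One of these lacks any improper symmetry element and so occurs as an enantiomeric pair, giving 5 + 1 = 6 stereoisomers in total.

6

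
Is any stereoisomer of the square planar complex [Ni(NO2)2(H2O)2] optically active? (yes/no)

no

A square has two trans pairs of vertices; adjacent vertices are cis.
Systematic placement gives 2 geometric isomers: NO2 cis; NO2 trans.
Each arrangement has an internal mirror plane or centre of symmetry, so none is chiral.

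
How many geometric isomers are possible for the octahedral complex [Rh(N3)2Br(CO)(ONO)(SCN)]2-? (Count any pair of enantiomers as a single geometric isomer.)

An octahedron has six vertices in three trans pairs; every non-trans pair is cis.
Exhaustive case analysis gives 9 geometric isomers.

9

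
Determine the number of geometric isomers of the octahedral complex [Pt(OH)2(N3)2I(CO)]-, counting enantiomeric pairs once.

6

The six octahedral sites form three mutually perpendicular trans pairs.
Working through the distinct placements yields 6 geometric isomers: OH trans, N3 trans; OH cis, N3 cis (3 arrangements, 2 chiral); OH trans, N3 cis; OH cis, N3 trans.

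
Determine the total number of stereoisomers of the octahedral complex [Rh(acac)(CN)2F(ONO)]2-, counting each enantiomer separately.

6

Each acac is bidentate and must span two cis positions.
There are 4 geometric isomers: CN trans; CN cis (3 arrangements, 2 chiral).
Of these, 2 lack any improper symmetry element and so occur as enantiomeric pairs, giving 4 + 2 = 6 stereoisomers in total.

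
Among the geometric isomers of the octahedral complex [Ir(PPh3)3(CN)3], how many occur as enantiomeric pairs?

0

An octahedron has six vertices in three trans pairs; every non-trans pair is cis.
There are 2 geometric isomers: PPh3 mer; PPh3 fac.
Each arrangement has an internal mirror plane or centre of symmetry, so none is chiral.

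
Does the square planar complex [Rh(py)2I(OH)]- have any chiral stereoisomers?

A square has two trans pairs of vertices; adjacent vertices are cis.
There are 2 geometric isomers: py cis; py trans.
Each arrangement has an internal mirror plane or centre of symmetry, so none is chiral.

no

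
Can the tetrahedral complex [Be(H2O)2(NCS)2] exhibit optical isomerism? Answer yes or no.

In a tetrahedral complex all four positions are equivalent and every pair of ligands is adjacent — there is no cis/trans distinction.
Only one geometric arrangement is possible.

no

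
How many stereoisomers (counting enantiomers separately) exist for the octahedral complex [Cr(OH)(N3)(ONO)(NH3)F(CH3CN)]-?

The six octahedral sites form three mutually perpendicular trans pairs.
Exhaustive case analysis gives 15 geometric isomers.
Of these, 15 lack any improper symmetry element and so occur as enantiomeric pairs, giving 15 + 15 = 30 stereoisomers in total.

30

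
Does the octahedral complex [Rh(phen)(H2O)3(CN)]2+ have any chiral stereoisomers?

no

An octahedron has six vertices in three trans pairs; every non-trans pair is cis.
Each phen is bidentate and must span two cis positions.
The distinct arrangements are (2 in all): H2O fac; H2O mer.
Each arrangement has an internal mirror plane or centre of symmetry, so none is chiral.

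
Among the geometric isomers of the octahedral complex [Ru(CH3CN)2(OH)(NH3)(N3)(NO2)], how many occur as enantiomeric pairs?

Placing the ligands in turn and identifying arrangements related by rotation or reflection leaves 9 distinct geometric isomers.
Of these, 6 lack any improper symmetry element and so occur as enantiomeric pairs, giving 9 + 6 = 15 stereoisomers in total.

6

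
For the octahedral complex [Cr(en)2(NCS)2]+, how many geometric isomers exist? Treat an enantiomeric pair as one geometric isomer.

An octahedron has six vertices in three trans pairs; every non-trans pair is cis.
Each en is bidentate and must span two cis positions.
Systematic placement gives 2 geometric isomers: NCS trans; NCS cis (chiral).

2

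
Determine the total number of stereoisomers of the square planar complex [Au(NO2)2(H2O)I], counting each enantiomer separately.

2

A square has two trans pairs of vertices; adjacent vertices are cis.
Systematic placement gives 2 geometric isomers: NO2 cis; NO2 trans.
Each arrangement has an internal mirror plane or centre of symmetry, so none is chiral.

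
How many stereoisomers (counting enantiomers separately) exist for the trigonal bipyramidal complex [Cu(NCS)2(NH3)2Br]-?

Placing the ligands in turn and identifying arrangements related by rotation or reflection leaves 5 distinct geometric isomers.
One of these lacks any improper symmetry element and so occurs as an enantiomeric pair, giving 5 + 1 = 6 stereoisomers in total.

6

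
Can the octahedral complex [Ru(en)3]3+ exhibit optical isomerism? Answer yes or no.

yes

The six octahedral sites form three mutually perpendicular trans pairs.
Each en is bidentate and must span two cis positions.
Only one geometric arrangement is possible; it has no improper symmetry element, so it exists as a pair of enantiomers (2 stereoisomers).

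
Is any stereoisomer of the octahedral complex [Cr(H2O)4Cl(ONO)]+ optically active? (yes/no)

no

The six octahedral sites form three mutually perpendicular trans pairs.
The distinct arrangements are (2 in all): Cl and ONO mutually cis; Cl and ONO mutually trans.
Each arrangement has an internal mirror plane or centre of symmetry, so none is chiral.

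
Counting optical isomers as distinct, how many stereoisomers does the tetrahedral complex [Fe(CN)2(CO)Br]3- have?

All four vertices of a tetrahedron are equivalent and mutually adjacent, so cis/trans isomerism cannot arise.
Only one geometric arrangement is possible.

1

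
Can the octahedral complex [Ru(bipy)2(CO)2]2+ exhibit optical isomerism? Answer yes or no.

The six octahedral sites form three mutually perpendicular trans pairs.
Each bipy is bidentate and must span two cis positions.
There are 2 geometric isomers: CO trans; CO cis (chiral).
One of these lacks any improper symmetry element and so occurs as an enantiomeric pair, giving 2 + 1 = 3 stereoisomers in total.

yes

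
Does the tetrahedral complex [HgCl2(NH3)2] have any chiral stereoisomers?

Only one geometric arrangement is possible.

no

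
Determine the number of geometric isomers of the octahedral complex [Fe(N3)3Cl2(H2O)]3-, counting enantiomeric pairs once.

3

The six octahedral sites form three mutually perpendicular trans pairs.
Systematic placement gives 3 geometric isomers: N3 mer, Cl trans; N3 mer, Cl cis; N3 fac, Cl cis.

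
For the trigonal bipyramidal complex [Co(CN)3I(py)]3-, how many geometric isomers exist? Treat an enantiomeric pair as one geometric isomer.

In a trigonal bipyramid the two axial positions differ from the three equatorial ones.
The distinct arrangements are (4 in all): I equatorial, py equatorial; I axial, py equatorial; I equatorial, py axial; I axial, py axial.

4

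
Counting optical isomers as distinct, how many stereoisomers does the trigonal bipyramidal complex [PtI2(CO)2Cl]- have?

A trigonal bipyramid has two axial and three equatorial sites, which are chemically inequivalent.
Systematic enumeration (placing each ligand type in turn and discarding arrangements equivalent by rotation or reflection) gives 5 geometric isomers.
One of these lacks any improper symmetry element and so occurs as an enantiomeric pair, giving 5 + 1 = 6 stereoisomers in total.

6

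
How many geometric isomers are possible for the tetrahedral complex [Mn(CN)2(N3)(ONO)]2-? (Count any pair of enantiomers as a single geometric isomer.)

1

Only one geometric arrangement is possible.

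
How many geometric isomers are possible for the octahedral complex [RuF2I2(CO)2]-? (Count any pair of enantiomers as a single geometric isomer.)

An octahedron has six vertices in three trans pairs; every non-trans pair is cis.
Working through the distinct placements yields 5 geometric isomers: F trans, I trans, CO trans; F cis, I cis, CO trans; F cis, I trans, CO cis; F cis, I cis, CO cis (chiral); F trans, I cis, CO cis.

5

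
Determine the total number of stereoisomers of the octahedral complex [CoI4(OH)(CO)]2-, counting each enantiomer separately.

Systematic placement gives 2 geometric isomers: OH and CO mutually cis; OH and CO mutually trans.
Each arrangement has an internal mirror plane or centre of symmetry, so none is chiral.

2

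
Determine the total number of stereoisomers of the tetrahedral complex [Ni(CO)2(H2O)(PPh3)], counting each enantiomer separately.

1

In a tetrahedral complex all four positions are equivalent and every pair of ligands is adjacent — there is no cis/trans distinction.
Only one geometric arrangement is possible.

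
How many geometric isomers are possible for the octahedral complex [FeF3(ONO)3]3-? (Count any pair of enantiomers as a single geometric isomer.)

The six octahedral sites form three mutually perpendicular trans pairs.
Systematic placement gives 2 geometric isomers: F mer; F fac.

2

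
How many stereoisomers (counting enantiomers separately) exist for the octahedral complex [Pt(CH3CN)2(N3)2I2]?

In an octahedral complex each vertex has one trans partner and four cis neighbours.
The distinct arrangements are (5 in all): CH3CN trans, N3 trans, I trans; CH3CN trans, N3 cis, I cis; CH3CN cis, N3 trans, I cis; CH3CN cis, N3 cis, I cis (chiral); CH3CN cis, N3 cis, I trans.
One of these lacks any improper symmetry element and so occurs as an enantiomeric pair, giving 5 + 1 = 6 stereoisomers in total.

6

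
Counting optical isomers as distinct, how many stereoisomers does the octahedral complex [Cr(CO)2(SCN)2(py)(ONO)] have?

In an octahedral complex each vertex has one trans partner and four cis neighbours.
The distinct arrangements are (6 in all): CO trans, SCN cis; CO trans, SCN trans; CO cis, SCN cis (3 arrangements, 2 chiral); CO cis, SCN trans.
Of these, 2 lack any improper symmetry element and so occur as enantiomeric pairs, giving 6 + 2 = 8 stereoisomers in total.

8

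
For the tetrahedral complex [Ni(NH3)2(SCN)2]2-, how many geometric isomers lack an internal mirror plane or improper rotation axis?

0

In a tetrahedral complex all four positions are equivalent and every pair of ligands is adjacent — there is no cis/trans distinction.
Only one geometric arrangement is possible.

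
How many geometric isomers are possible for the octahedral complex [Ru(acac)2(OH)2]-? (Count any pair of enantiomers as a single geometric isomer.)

2

Each acac is bidentate and must span two cis positions.
There are 2 geometric isomers: OH trans; OH cis (chiral).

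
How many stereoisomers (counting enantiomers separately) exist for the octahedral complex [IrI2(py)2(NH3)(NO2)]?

8

In an octahedral complex each vertex has one trans partner and four cis neighbours.
Working through the distinct placements yields 6 geometric isomers: I trans, py trans; I trans, py cis; I cis, py trans; I cis, py cis (3 arrangements, 2 chiral).
Of these, 2 lack any improper symmetry element and so occur as enantiomeric pairs, giving 6 + 2 = 8 stereoisomers in total.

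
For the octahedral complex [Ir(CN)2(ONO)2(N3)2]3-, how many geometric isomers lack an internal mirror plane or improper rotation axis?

1

There are 5 geometric isomers: CN trans, ONO trans, N3 trans; CN trans, ONO cis, N3 cis; CN cis, ONO trans, N3 cis; CN cis, ONO cis, N3 cis (chiral); CN cis, ONO cis, N3 trans.
One of these lacks any improper symmetry element and so occurs as an enantiomeric pair, giving 5 + 1 = 6 stereoisomers in total.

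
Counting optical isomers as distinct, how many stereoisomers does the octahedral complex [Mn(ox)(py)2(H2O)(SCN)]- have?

6

An octahedron has six vertices in three trans pairs; every non-trans pair is cis.
Each ox is bidentate and must span two cis positions.
The distinct arrangements are (4 in all): py cis (3 arrangements, 2 chiral); py trans.
Of these, 2 lack any improper symmetry element and so occur as enantiomeric pairs, giving 4 + 2 = 6 stereoisomers in total.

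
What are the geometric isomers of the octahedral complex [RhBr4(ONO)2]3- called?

In an octahedral complex each vertex has one trans partner and four cis neighbours.
Working through the distinct placements yields 2 geometric isomers: ONO trans; ONO cis.

cis and trans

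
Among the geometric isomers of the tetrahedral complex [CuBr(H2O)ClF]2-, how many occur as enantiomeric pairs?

Only one geometric arrangement is possible; it has no improper symmetry element, so it exists as a pair of enantiomers (2 stereoisomers).

1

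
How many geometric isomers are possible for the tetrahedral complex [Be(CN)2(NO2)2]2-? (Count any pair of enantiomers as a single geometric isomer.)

Only one geometric arrangement is possible.

1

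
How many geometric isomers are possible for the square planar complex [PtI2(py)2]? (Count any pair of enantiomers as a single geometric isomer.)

In a square planar complex each vertex has one trans partner and two cis neighbours.
There are 2 geometric isomers: I cis; I trans.

2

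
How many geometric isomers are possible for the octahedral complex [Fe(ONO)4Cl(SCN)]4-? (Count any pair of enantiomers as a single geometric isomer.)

2

Systematic placement gives 2 geometric isomers: Cl and SCN mutually cis; Cl and SCN mutually trans.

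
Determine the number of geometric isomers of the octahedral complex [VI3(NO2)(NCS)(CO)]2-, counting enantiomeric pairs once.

4

The six octahedral sites form three mutually perpendicular trans pairs.
The distinct arrangements are (4 in all): I mer (3 arrangements); I fac (chiral).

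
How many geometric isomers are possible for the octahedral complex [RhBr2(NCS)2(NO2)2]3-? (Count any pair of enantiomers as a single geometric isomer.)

5

There are 5 geometric isomers: Br trans, NCS trans, NO2 trans; Br trans, NCS cis, NO2 cis; Br cis, NCS cis, NO2 trans; Br cis, NCS cis, NO2 cis (chiral); Br cis, NCS trans, NO2 cis.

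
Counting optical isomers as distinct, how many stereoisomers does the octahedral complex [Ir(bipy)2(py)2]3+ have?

3

Each bipy is bidentate and must span two cis positions.
The distinct arrangements are (2 in all): py trans; py cis (chiral).
One of these lacks any improper symmetry element and so occurs as an enantiomeric pair, giving 2 + 1 = 3 stereoisomers in total.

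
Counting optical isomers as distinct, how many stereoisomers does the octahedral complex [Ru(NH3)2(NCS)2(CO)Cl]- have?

An octahedron has six vertices in three trans pairs; every non-trans pair is cis.
Working through the distinct placements yields 6 geometric isomers: NH3 trans, NCS trans; NH3 cis, NCS cis (3 arrangements, 2 chiral); NH3 trans, NCS cis; NH3 cis, NCS trans.
Of these, 2 lack any improper symmetry element and so occur as enantiomeric pairs, giving 6 + 2 = 8 stereoisomers in total.

8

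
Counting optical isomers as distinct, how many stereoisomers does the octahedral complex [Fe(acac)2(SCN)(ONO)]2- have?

Each acac is bidentate and must span two cis positions.
Systematic placement gives 2 geometric isomers: SCN and ONO mutually trans; SCN and ONO mutually cis (chiral).
One of these lacks any improper symmetry element and so occurs as an enantiomeric pair, giving 2 + 1 = 3 stereoisomers in total.

3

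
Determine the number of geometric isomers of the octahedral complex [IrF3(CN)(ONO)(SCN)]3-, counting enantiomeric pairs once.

The distinct arrangements are (4 in all): F mer (3 arrangements); F fac (chiral).

4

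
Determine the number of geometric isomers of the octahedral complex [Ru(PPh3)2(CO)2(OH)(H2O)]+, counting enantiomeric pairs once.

The six octahedral sites form three mutually perpendicular trans pairs.
There are 6 geometric isomers: PPh3 trans, CO trans; PPh3 cis, CO trans; PPh3 trans, CO cis; PPh3 cis, CO cis (3 arrangements, 2 chiral).

6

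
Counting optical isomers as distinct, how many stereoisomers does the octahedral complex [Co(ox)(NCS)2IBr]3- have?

The six octahedral sites form three mutually perpendicular trans pairs.
Each ox is bidentate and must span two cis positions.
Working through the distinct placements yields 4 geometric isomers: NCS cis (3 arrangements, 2 chiral); NCS trans.
Of these, 2 lack any improper symmetry element and so occur as enantiomeric pairs, giving 4 + 2 = 6 stereoisomers in total.

6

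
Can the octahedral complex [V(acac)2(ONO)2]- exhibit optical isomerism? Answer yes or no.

yes

An octahedron has six vertices in three trans pairs; every non-trans pair is cis.
Each acac is bidentate and must span two cis positions.
Working through the distinct placements yields 2 geometric isomers: ONO trans; ONO cis (chiral).
One of these lacks any improper symmetry element and so occurs as an enantiomeric pair, giving 2 + 1 = 3 stereoisomers in total.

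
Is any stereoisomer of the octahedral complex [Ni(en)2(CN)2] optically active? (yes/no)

yes

Each en is bidentate and must span two cis positions.
Systematic placement gives 2 geometric isomers: CN trans; CN cis (chiral).
One of these lacks any improper symmetry element and so occurs as an enantiomeric pair, giving 2 + 1 = 3 stereoisomers in total.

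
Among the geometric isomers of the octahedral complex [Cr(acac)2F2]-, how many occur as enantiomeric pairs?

1

Each acac is bidentate and must span two cis positions.
Working through the distinct placements yields 2 geometric isomers: F trans; F cis (chiral).
One of these lacks any improper symmetry element and so occurs as an enantiomeric pair, giving 2 + 1 = 3 stereoisomers in total.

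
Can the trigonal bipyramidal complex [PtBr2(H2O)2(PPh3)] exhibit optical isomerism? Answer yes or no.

In a trigonal bipyramid the two axial positions differ from the three equatorial ones.
Placing the ligands in turn and identifying arrangements related by rotation or reflection leaves 5 distinct geometric isomers.
One of these lacks any improper symmetry element and so occurs as an enantiomeric pair, giving 5 + 1 = 6 stereoisomers in total.

yes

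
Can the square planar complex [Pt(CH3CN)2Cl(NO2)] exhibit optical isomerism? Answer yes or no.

Systematic placement gives 2 geometric isomers: CH3CN cis; CH3CN trans.
Each arrangement has an internal mirror plane or centre of symmetry, so none is chiral.

no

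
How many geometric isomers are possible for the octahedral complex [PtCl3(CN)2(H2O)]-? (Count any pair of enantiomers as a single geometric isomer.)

The six octahedral sites form three mutually perpendicular trans pairs.
There are 3 geometric isomers: Cl mer, CN trans; Cl fac, CN cis; Cl mer, CN cis.

3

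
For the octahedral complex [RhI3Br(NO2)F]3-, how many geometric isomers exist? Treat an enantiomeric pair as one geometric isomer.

4

An octahedron has six vertices in three trans pairs; every non-trans pair is cis.
Working through the distinct placements yields 4 geometric isomers: I mer (3 arrangements); I fac (chiral).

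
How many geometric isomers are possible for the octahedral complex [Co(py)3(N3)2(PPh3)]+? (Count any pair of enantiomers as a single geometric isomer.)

3

The distinct arrangements are (3 in all): py mer, N3 trans; py mer, N3 cis; py fac, N3 cis.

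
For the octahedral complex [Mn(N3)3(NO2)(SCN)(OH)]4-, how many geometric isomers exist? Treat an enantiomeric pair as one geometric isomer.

The distinct arrangements are (4 in all): N3 mer (3 arrangements); N3 fac (chiral).

4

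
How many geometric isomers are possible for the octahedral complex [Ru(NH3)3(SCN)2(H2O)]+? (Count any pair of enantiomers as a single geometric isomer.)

The six octahedral sites form three mutually perpendicular trans pairs.
Working through the distinct placements yields 3 geometric isomers: NH3 mer, SCN trans; NH3 fac, SCN cis; NH3 mer, SCN cis.

3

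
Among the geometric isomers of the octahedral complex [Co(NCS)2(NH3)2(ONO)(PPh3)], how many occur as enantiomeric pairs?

Systematic placement gives 6 geometric isomers: NCS trans, NH3 trans; NCS trans, NH3 cis; NCS cis, NH3 cis (3 arrangements, 2 chiral); NCS cis, NH3 trans.
Of these, 2 lack any improper symmetry element and so occur as enantiomeric pairs, giving 6 + 2 = 8 stereoisomers in total.

2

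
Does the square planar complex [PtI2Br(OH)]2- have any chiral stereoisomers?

no

Systematic placement gives 2 geometric isomers: I cis; I trans.
Each arrangement has an internal mirror plane or centre of symmetry, so none is chiral.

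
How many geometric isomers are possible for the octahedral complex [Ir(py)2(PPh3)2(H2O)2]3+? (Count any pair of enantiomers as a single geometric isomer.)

5

In an octahedral complex each vertex has one trans partner and four cis neighbours.
Systematic placement gives 5 geometric isomers: py trans, PPh3 trans, H2O trans; py cis, PPh3 cis, H2O trans; py trans, PPh3 cis, H2O cis; py cis, PPh3 cis, H2O cis (chiral); py cis, PPh3 trans, H2O cis.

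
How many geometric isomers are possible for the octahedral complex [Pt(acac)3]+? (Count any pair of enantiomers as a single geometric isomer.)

In an octahedral complex each vertex has one trans partner and four cis neighbours.
Each acac is bidentate and must span two cis positions.
Only one geometric arrangement is possible; it has no improper symmetry element, so it exists as a pair of enantiomers (2 stereoisomers).

1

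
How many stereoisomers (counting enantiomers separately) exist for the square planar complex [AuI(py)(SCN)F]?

A square has two trans pairs of vertices; adjacent vertices are cis.
The distinct arrangements are (3 in all): (F/SCN trans, I/py trans); (F/py trans, I/SCN trans); (F/I trans, SCN/py trans).
Each arrangement has an internal mirror plane or centre of symmetry, so none is chiral.

3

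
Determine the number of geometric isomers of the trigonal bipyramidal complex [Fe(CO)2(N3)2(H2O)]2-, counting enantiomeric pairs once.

Systematic enumeration (placing each ligand type in turn and discarding arrangements equivalent by rotation or reflection) gives 5 geometric isomers.

5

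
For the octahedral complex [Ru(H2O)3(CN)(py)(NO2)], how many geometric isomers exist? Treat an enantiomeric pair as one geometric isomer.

Systematic placement gives 4 geometric isomers: H2O mer (3 arrangements); H2O fac (chiral).

4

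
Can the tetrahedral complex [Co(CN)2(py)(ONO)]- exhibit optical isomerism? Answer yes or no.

no

In a tetrahedral complex all four positions are equivalent and every pair of ligands is adjacent — there is no cis/trans distinction.
Only one geometric arrangement is possible.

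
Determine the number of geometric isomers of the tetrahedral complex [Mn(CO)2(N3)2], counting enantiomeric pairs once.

1

In a tetrahedral complex all four positions are equivalent and every pair of ligands is adjacent — there is no cis/trans distinction.
Only one geometric arrangement is possible.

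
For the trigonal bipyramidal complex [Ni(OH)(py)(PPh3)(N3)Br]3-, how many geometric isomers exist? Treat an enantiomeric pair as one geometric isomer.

10

A trigonal bipyramid has two axial and three equatorial sites, which are chemically inequivalent.
Exhaustive case analysis gives 10 geometric isomers.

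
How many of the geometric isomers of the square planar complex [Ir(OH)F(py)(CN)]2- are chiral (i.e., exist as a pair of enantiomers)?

In a square planar complex each vertex has one trans partner and two cis neighbours.
Working through the distinct placements yields 3 geometric isomers: (CN/OH trans, F/py trans); (CN/py trans, F/OH trans); (CN/F trans, OH/py trans).
Each arrangement has an internal mirror plane or centre of symmetry, so none is chiral.

0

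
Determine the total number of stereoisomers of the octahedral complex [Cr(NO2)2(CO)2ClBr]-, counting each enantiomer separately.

There are 6 geometric isomers: NO2 trans, CO cis; NO2 cis, CO cis (3 arrangements, 2 chiral); NO2 trans, CO trans; NO2 cis, CO trans.
Of these, 2 lack any improper symmetry element and so occur as enantiomeric pairs, giving 6 + 2 = 8 stereoisomers in total.

8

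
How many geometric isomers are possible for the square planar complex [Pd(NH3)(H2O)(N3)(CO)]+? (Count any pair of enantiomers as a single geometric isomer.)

3

Working through the distinct placements yields 3 geometric isomers: (CO/N3 trans, H2O/NH3 trans); (CO/NH3 trans, H2O/N3 trans); (CO/H2O trans, N3/NH3 trans).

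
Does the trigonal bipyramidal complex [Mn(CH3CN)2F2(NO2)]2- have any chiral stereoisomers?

yes

In a trigonal bipyramid the two axial positions differ from the three equatorial ones.
Systematic enumeration (placing each ligand type in turn and discarding arrangements equivalent by rotation or reflection) gives 5 geometric isomers.
One of these lacks any improper symmetry element and so occurs as an enantiomeric pair, giving 5 + 1 = 6 stereoisomers in total.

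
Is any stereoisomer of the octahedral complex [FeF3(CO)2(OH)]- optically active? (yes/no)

no

The six octahedral sites form three mutually perpendicular trans pairs.
Working through the distinct placements yields 3 geometric isomers: F mer, CO trans; F fac, CO cis; F mer, CO cis.
Each arrangement has an internal mirror plane or centre of symmetry, so none is chiral.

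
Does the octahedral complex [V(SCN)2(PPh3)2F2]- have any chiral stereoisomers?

yes

An octahedron has six vertices in three trans pairs; every non-trans pair is cis.
The distinct arrangements are (5 in all): SCN trans, PPh3 trans, F trans; SCN cis, PPh3 cis, F trans; SCN trans, PPh3 cis, F cis; SCN cis, PPh3 cis, F cis (chiral); SCN cis, PPh3 trans, F cis.
One of these lacks any improper symmetry element and so occurs as an enantiomeric pair, giving 5 + 1 = 6 stereoisomers in total.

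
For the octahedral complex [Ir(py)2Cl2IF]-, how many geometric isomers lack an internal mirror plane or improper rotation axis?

2

There are 6 geometric isomers: py trans, Cl trans; py cis, Cl trans; py trans, Cl cis; py cis, Cl cis (3 arrangements, 2 chiral).
Of these, 2 lack any improper symmetry element and so occur as enantiomeric pairs, giving 6 + 2 = 8 stereoisomers in total.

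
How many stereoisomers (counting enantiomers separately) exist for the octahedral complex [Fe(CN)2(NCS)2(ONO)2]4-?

Systematic placement gives 5 geometric isomers: CN trans, NCS trans, ONO trans; CN trans, NCS cis, ONO cis; CN cis, NCS cis, ONO trans; CN cis, NCS cis, ONO cis (chiral); CN cis, NCS trans, ONO cis.
One of these lacks any improper symmetry element and so occurs as an enantiomeric pair, giving 5 + 1 = 6 stereoisomers in total.

6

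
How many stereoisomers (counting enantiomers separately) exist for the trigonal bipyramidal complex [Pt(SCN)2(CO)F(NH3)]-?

10

A trigonal bipyramid has two axial and three equatorial sites, which are chemically inequivalent.
Placing the ligands in turn and identifying arrangements related by rotation or reflection leaves 7 distinct geometric isomers.
Of these, 3 lack any improper symmetry element and so occur as enantiomeric pairs, giving 7 + 3 = 10 stereoisomers in total.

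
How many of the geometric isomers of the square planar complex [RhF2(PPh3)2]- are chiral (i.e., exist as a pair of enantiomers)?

A square has two trans pairs of vertices; adjacent vertices are cis.
The distinct arrangements are (2 in all): F cis; F trans.
Each arrangement has an internal mirror plane or centre of symmetry, so none is chiral.

0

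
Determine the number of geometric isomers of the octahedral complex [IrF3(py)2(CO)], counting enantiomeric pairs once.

In an octahedral complex each vertex has one trans partner and four cis neighbours.
The distinct arrangements are (3 in all): F mer, py trans; F fac, py cis; F mer, py cis.

3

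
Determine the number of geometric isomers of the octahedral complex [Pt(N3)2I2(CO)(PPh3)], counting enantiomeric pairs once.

In an octahedral complex each vertex has one trans partner and four cis neighbours.
Systematic placement gives 6 geometric isomers: N3 cis, I cis (3 arrangements, 2 chiral); N3 trans, I cis; N3 cis, I trans; N3 trans, I trans.

6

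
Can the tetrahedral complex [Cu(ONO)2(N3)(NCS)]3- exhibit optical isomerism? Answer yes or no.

no

In a tetrahedral complex all four positions are equivalent and every pair of ligands is adjacent — there is no cis/trans distinction.
Only one geometric arrangement is possible.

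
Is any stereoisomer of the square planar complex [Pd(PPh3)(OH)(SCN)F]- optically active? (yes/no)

A square has two trans pairs of vertices; adjacent vertices are cis.
Systematic placement gives 3 geometric isomers: (F/PPh3 trans, OH/SCN trans); (F/SCN trans, OH/PPh3 trans); (F/OH trans, PPh3/SCN trans).
Each arrangement has an internal mirror plane or centre of symmetry, so none is chiral.

no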